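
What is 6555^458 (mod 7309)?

By square-and-multiply:
458 in binary is 111001010, i.e. 458 = 256 + 128 + 64 + 8 + 2.
6555^1 ≡ 6555 (mod 7309)
6555^2 ≡ 6555^2 = 42968025 ≡ 5723 (mod 7309)
6555^4 ≡ 5723^2 = 32752729 ≡ 1100 (mod 7309)
6555^8 ≡ 1100^2 = 1210000 ≡ 4015 (mod 7309)
6555^16 ≡ 4015^2 = 16120225 ≡ 3880 (mod 7309)
6555^32 ≡ 3880^2 = 15054400 ≡ 5169 (mod 7309)
6555^64 ≡ 5169^2 = 26718561 ≡ 4166 (mod 7309)
6555^128 ≡ 4166^2 = 17355556 ≡ 3990 (mod 7309)
6555^256 ≡ 3990^2 = 15920100 ≡ 1098 (mod 7309)
6555^458 = 6555^256 · 6555^128 · 6555^64 · 6555^8 · 6555^2 ≡ 1098 · 3990 · 4166 · 4015 · 5723 (mod 7309).
Accumulate the product:
1098 · 3990 = 4381020 ≡ 2929
2929 · 4166 = 12202214 ≡ 3493
3493 · 4015 = 14024395 ≡ 5733
5733 · 5723 = 32809959 ≡ 7167

7167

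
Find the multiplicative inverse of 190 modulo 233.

65

233 = 1·190 + 43
190 = 4·43 + 18
43 = 2·18 + 7
18 = 2·7 + 4
7 = 1·4 + 3
4 = 1·3 + 1
3 = 3·1 + 0
gcd(190, 233) = 1, so the inverse exists.
Back-substitute for 1:
1 = 1·4 − 1·3
  = −1·7 + 2·4
  = 2·18 − 5·7
  = −5·43 + 12·18
  = 12·190 − 53·43
  = −53·233 + 65·190
So 190⁻¹ ≡ 65 (mod 233).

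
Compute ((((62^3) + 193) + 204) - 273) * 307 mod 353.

330

(62)^3 ≡ 53 (mod 353)
53 + 193 = 246
246 + 204 = 450 ≡ 97 (mod 353)
97 - 273 = -176 ≡ 177 (mod 353)
177 * 307 = 54339 ≡ 330 (mod 353)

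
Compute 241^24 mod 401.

88

24 in binary is 11000, i.e. 24 = 16 + 8.
241^1 ≡ 241 (mod 401)
241^2 ≡ 241^2 = 58081 ≡ 337 (mod 401)
241^4 ≡ 337^2 = 113569 ≡ 86 (mod 401)
241^8 ≡ 86^2 = 7396 ≡ 178 (mod 401)
241^16 ≡ 178^2 = 31684 ≡ 5 (mod 401)
241^24 = 241^16 · 241^8 ≡ 5 · 178 (mod 401).
5 · 178 = 890 ≡ 88 (mod 401).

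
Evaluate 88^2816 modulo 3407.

88^1 ≡ 88 (mod 3407)
88^2 ≡ 88^2 = 7744 ≡ 930 (mod 3407)
88^4 ≡ 930^2 = 864900 ≡ 2929 (mod 3407)
88^8 ≡ 2929^2 = 8579041 ≡ 215 (mod 3407)
88^16 ≡ 215^2 = 46225 ≡ 1934 (mod 3407)
88^32 ≡ 1934^2 = 3740356 ≡ 2877 (mod 3407)
88^64 ≡ 2877^2 = 8277129 ≡ 1526 (mod 3407)
88^128 ≡ 1526^2 = 2328676 ≡ 1695 (mod 3407)
88^256 ≡ 1695^2 = 2873025 ≡ 924 (mod 3407)
88^512 ≡ 924^2 = 853776 ≡ 2026 (mod 3407)
88^1024 ≡ 2026^2 = 4104676 ≡ 2648 (mod 3407)
88^2048 ≡ 2648^2 = 7011904 ≡ 298 (mod 3407)
88^2816 = 88^2048 * 88^512 * 88^256 ≡ 298 * 2026 * 924 (mod 3407).
Accumulate the product:
298 * 2026 = 603748 ≡ 709
709 * 924 = 655116 ≡ 972

972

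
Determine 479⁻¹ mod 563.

315

563 = 1·479 + 84
479 = 5·84 + 59
84 = 1·59 + 25
59 = 2·25 + 9
25 = 2·9 + 7
9 = 1·7 + 2
7 = 3·2 + 1
2 = 2·1 + 0
gcd(479, 563) = 1, so the inverse exists.
Back-substitute for 1:
1 = 1·7 − 3·2
  = −3·9 + 4·7
  = 4·25 − 11·9
  = −11·59 + 26·25
  = 26·84 − 37·59
  = −37·479 + 211·84
  = 211·563 − 248·479
So 479⁻¹ ≡ −248 ≡ 315 (mod 563).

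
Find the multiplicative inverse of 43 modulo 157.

Apply the Euclidean algorithm and back-substitute:
157 = 3·43 + 28
43 = 1·28 + 15
28 = 1·15 + 13
15 = 1·13 + 2
13 = 6·2 + 1
2 = 2·1 + 0
gcd(43, 157) = 1, so the inverse exists.
Bézout: 1 = 20·157 − 73·43.
So 43⁻¹ ≡ −73 ≡ 84 (mod 157).

84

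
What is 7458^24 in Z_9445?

7771

Using repeated squaring:
24 in binary is 11000, i.e. 24 = 16 + 8.
7458^1 ≡ 7458 (mod 9445)
7458^2 ≡ 7458^2 = 55621764 ≡ 159 (mod 9445)
7458^4 ≡ 159^2 = 25281 ≡ 6391 (mod 9445)
7458^8 ≡ 6391^2 = 40844881 ≡ 4701 (mod 9445)
7458^16 ≡ 4701^2 = 22099401 ≡ 7546 (mod 9445)
7458^24 = 7458^16 * 7458^8 ≡ 7546 * 4701 (mod 9445).
7546 * 4701 = 35473746 ≡ 7771 (mod 9445).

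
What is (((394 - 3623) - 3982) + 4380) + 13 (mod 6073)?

3255

394 - 3623 = -3229 ≡ 2844 (mod 6073)
2844 - 3982 = -1138 ≡ 4935 (mod 6073)
4935 + 4380 = 9315 ≡ 3242 (mod 6073)
3242 + 13 = 3255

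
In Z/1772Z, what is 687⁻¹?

By the extended Euclidean algorithm:
1772 = 2*687 + 398
687 = 1*398 + 289
398 = 1*289 + 109
289 = 2*109 + 71
109 = 1*71 + 38
71 = 1*38 + 33
38 = 1*33 + 5
33 = 6*5 + 3
5 = 1*3 + 2
3 = 1*2 + 1
2 = 2*1 + 0
gcd(687, 1772) = 1, so the inverse exists.
Back-substitute for 1:
1 = 1*3 − 1*2
  = −1*5 + 2*3
  = 2*33 − 13*5
  = −13*38 + 15*33
  = 15*71 − 28*38
  = −28*109 + 43*71
  = 43*289 − 114*109
  = −114*398 + 157*289
  = 157*687 − 271*398
  = −271*1772 + 699*687
So 687⁻¹ ≡ 699 (mod 1772).

699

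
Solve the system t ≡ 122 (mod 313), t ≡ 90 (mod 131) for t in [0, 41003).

24849

313⁻¹ mod 131: 313·18 ≡ 1 (mod 131), so 313⁻¹ ≡ 18.
t = 122 + 313·((90 − 122)·18 mod 131) = 122 + 313·79 = 24849.
Check: 24849 mod 313 = 122, 24849 mod 131 = 90. ✓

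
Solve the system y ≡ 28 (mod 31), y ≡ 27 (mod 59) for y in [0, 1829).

31⁻¹ mod 59: 31*40 ≡ 1 (mod 59), so 31⁻¹ ≡ 40.
y = 28 + 31*((27 − 28)*40 mod 59) = 28 + 31*19 = 617.

617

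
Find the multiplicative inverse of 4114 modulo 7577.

4772

7577 = 1×4114 + 3463
4114 = 1×3463 + 651
3463 = 5×651 + 208
651 = 3×208 + 27
208 = 7×27 + 19
27 = 1×19 + 8
19 = 2×8 + 3
8 = 2×3 + 2
3 = 1×2 + 1
2 = 2×1 + 0
gcd(4114, 7577) = 1, so the inverse exists.
Back-substitute for 1:
1 = 1×3 − 1×2
  = −1×8 + 3×3
  = 3×19 − 7×8
  = −7×27 + 10×19
  = 10×208 − 77×27
  = −77×651 + 241×208
  = 241×3463 − 1282×651
  = −1282×4114 + 1523×3463
  = 1523×7577 − 2805×4114
So 4114⁻¹ ≡ −2805 ≡ 4772 (mod 7577).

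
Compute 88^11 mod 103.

6

11 in binary is 1011, i.e. 11 = 8 + 2 + 1.
88^1 ≡ 88 (mod 103)
88^2 ≡ 88^2 = 7744 ≡ 19 (mod 103)
88^4 ≡ 19^2 = 361 ≡ 52 (mod 103)
88^8 ≡ 52^2 = 2704 ≡ 26 (mod 103)
88^11 = 88^8 · 88^2 · 88^1 ≡ 26 · 19 · 88 (mod 103).
Accumulate the product:
26 · 19 = 494 ≡ 82
82 · 88 = 7216 ≡ 6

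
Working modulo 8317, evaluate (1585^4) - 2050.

(1585)^4 ≡ 8205 (mod 8317)
8205 - 2050 = 6155

6155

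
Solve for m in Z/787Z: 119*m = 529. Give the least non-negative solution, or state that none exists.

gcd(119, 787) = 1, so a unique solution mod 787 exists.
119⁻¹ ≡ 291 (mod 787).
m ≡ 291*529 ≡ 474 (mod 787).

474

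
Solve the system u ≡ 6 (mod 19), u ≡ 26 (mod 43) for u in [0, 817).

671

19⁻¹ mod 43: 19×34 ≡ 1 (mod 43), so 19⁻¹ ≡ 34.
u = 6 + 19×((26 − 6)×34 mod 43) = 6 + 19×35 = 671.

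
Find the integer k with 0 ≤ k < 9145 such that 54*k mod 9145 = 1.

Apply the Euclidean algorithm and back-substitute:
9145 = 169*54 + 19
54 = 2*19 + 16
19 = 1*16 + 3
16 = 5*3 + 1
3 = 3*1 + 0
gcd(54, 9145) = 1, so the inverse exists.
Back-substitute for 1:
1 = 1*16 − 5*3
  = −5*19 + 6*16
  = 6*54 − 17*19
  = −17*9145 + 2879*54
So 54⁻¹ ≡ 2879 (mod 9145).

2879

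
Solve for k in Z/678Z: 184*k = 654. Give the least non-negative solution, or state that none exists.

gcd(184, 678) = 2, and 2 | 654, so solutions exist.
Divide through by 2: 92*k ≡ 327 (mod 339).
92⁻¹ ≡ 269 (mod 339).
k ≡ 269*327 ≡ 162 (mod 339).
The smallest non-negative solution is k = 162.

162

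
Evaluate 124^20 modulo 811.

258

By square-and-multiply:
20 in binary is 10100, i.e. 20 = 16 + 4.
124^1 ≡ 124 (mod 811)
124^2 ≡ 124^2 = 15376 ≡ 778 (mod 811)
124^4 ≡ 778^2 = 605284 ≡ 278 (mod 811)
124^8 ≡ 278^2 = 77284 ≡ 239 (mod 811)
124^16 ≡ 239^2 = 57121 ≡ 351 (mod 811)
124^20 = 124^16 * 124^4 ≡ 351 * 278 (mod 811).
351 * 278 = 97578 ≡ 258 (mod 811).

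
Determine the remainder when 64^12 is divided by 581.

169

By square-and-multiply:
12 in binary is 1100, i.e. 12 = 8 + 4.
64^1 ≡ 64 (mod 581)
64^2 ≡ 64^2 = 4096 ≡ 29 (mod 581)
64^4 ≡ 29^2 = 841 ≡ 260 (mod 581)
64^8 ≡ 260^2 = 67600 ≡ 204 (mod 581)
64^12 = 64^8 × 64^4 ≡ 204 × 260 (mod 581).
204 × 260 = 53040 ≡ 169 (mod 581).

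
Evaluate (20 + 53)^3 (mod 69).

20 + 53 = 73 ≡ 4 (mod 69)
(4)^3 ≡ 64 (mod 69)

64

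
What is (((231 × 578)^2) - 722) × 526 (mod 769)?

212

231 × 578 = 133518 ≡ 481 (mod 769)
(481)^2 ≡ 661 (mod 769)
661 - 722 = -61 ≡ 708 (mod 769)
708 × 526 = 372408 ≡ 212 (mod 769)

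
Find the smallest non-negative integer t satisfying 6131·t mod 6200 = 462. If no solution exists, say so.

gcd(6131, 6200) = 1, so a unique solution mod 6200 exists.
6131⁻¹ ≡ 5571 (mod 6200).
t ≡ 5571·462 ≡ 802 (mod 6200).

802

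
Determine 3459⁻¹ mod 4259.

4259 = 1·3459 + 800
3459 = 4·800 + 259
800 = 3·259 + 23
259 = 11·23 + 6
23 = 3·6 + 5
6 = 1·5 + 1
5 = 5·1 + 0
gcd(3459, 4259) = 1, so the inverse exists.
Bézout: 1 = −601·4259 + 740·3459.
So 3459⁻¹ ≡ 740 (mod 4259).

740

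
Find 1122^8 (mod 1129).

127

Using repeated squaring:
1122^1 ≡ 1122 (mod 1129)
1122^2 ≡ 1122^2 = 1258884 ≡ 49 (mod 1129)
1122^4 ≡ 49^2 = 2401 ≡ 143 (mod 1129)
1122^8 ≡ 143^2 = 20449 ≡ 127 (mod 1129)
So 1122^8 ≡ 127 (mod 1129).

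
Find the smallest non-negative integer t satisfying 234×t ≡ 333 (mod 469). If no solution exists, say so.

gcd(234, 469) = 1, so a unique solution mod 469 exists.
234⁻¹ ≡ 467 (mod 469).
t ≡ 467×333 ≡ 272 (mod 469).

272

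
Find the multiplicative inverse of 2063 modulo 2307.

Apply the Euclidean algorithm and back-substitute:
2307 = 1·2063 + 244
2063 = 8·244 + 111
244 = 2·111 + 22
111 = 5·22 + 1
22 = 22·1 + 0
gcd(2063, 2307) = 1, so the inverse exists.
Bézout: 1 = −93·2307 + 104·2063.
So 2063⁻¹ ≡ 104 (mod 2307).

104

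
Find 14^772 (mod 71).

By square-and-multiply:
14^1 ≡ 14 (mod 71)
14^2 ≡ 14^2 = 196 ≡ 54 (mod 71)
14^4 ≡ 54^2 = 2916 ≡ 5 (mod 71)
14^8 ≡ 5^2 = 25 (mod 71)
14^16 ≡ 25^2 = 625 ≡ 57 (mod 71)
14^32 ≡ 57^2 = 3249 ≡ 54 (mod 71)
14^64 ≡ 54^2 = 2916 ≡ 5 (mod 71)
14^128 ≡ 5^2 = 25 (mod 71)
14^256 ≡ 25^2 = 625 ≡ 57 (mod 71)
14^512 ≡ 57^2 = 3249 ≡ 54 (mod 71)
14^772 = 14^512 × 14^256 × 14^4 ≡ 54 × 57 × 5 (mod 71).
Accumulate the product:
54 × 57 = 3078 ≡ 25
25 × 5 = 125 ≡ 54

54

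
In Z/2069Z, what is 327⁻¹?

348

2069 = 6·327 + 107
327 = 3·107 + 6
107 = 17·6 + 5
6 = 1·5 + 1
5 = 5·1 + 0
gcd(327, 2069) = 1, so the inverse exists.
Bézout: 1 = −55·2069 + 348·327.
So 327⁻¹ ≡ 348 (mod 2069).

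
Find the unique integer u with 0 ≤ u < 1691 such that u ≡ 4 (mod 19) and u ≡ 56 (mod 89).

19⁻¹ mod 89: 19·75 ≡ 1 (mod 89), so 19⁻¹ ≡ 75.
u = 4 + 19·((56 − 4)·75 mod 89) = 4 + 19·73 = 1391.

1391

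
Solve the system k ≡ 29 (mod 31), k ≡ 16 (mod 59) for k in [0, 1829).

370

31⁻¹ mod 59: 31×40 ≡ 1 (mod 59), so 31⁻¹ ≡ 40.
k = 29 + 31×((16 − 29)×40 mod 59) = 29 + 31×11 = 370.
Check: 370 mod 31 = 29, 370 mod 59 = 16. ✓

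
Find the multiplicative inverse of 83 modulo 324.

324 = 3·83 + 75
83 = 1·75 + 8
75 = 9·8 + 3
8 = 2·3 + 2
3 = 1·2 + 1
2 = 2·1 + 0
gcd(83, 324) = 1, so the inverse exists.
Bézout: 1 = 31·324 − 121·83.
So 83⁻¹ ≡ −121 ≡ 203 (mod 324).

203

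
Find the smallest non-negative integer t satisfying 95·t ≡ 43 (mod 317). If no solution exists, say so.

204

gcd(95, 317) = 1, so a unique solution mod 317 exists.
95⁻¹ ≡ 307 (mod 317).
t ≡ 307·43 ≡ 204 (mod 317).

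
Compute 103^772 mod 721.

Compute successive squares:
772 in binary is 1100000100, i.e. 772 = 512 + 256 + 4.
103^1 ≡ 103 (mod 721)
103^2 ≡ 103^2 = 10609 ≡ 515 (mod 721)
103^4 ≡ 515^2 = 265225 ≡ 618 (mod 721)
103^8 ≡ 618^2 = 381924 ≡ 515 (mod 721)
103^16 ≡ 515^2 = 265225 ≡ 618 (mod 721)
103^32 ≡ 618^2 = 381924 ≡ 515 (mod 721)
103^64 ≡ 515^2 = 265225 ≡ 618 (mod 721)
103^128 ≡ 618^2 = 381924 ≡ 515 (mod 721)
103^256 ≡ 515^2 = 265225 ≡ 618 (mod 721)
103^512 ≡ 618^2 = 381924 ≡ 515 (mod 721)
103^772 = 103^512 × 103^256 × 103^4 ≡ 515 × 618 × 618 (mod 721).
Accumulate the product:
515 × 618 = 318270 ≡ 309
309 × 618 = 190962 ≡ 618

618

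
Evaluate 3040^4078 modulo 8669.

1709

Compute successive squares:
3040^1 ≡ 3040 (mod 8669)
3040^2 ≡ 3040^2 = 9241600 ≡ 446 (mod 8669)
3040^4 ≡ 446^2 = 198916 ≡ 8198 (mod 8669)
3040^8 ≡ 8198^2 = 67207204 ≡ 5116 (mod 8669)
3040^16 ≡ 5116^2 = 26173456 ≡ 1745 (mod 8669)
3040^32 ≡ 1745^2 = 3045025 ≡ 2206 (mod 8669)
3040^64 ≡ 2206^2 = 4866436 ≡ 3127 (mod 8669)
3040^128 ≡ 3127^2 = 9778129 ≡ 8166 (mod 8669)
3040^256 ≡ 8166^2 = 66683556 ≡ 1608 (mod 8669)
3040^512 ≡ 1608^2 = 2585664 ≡ 2302 (mod 8669)
3040^1024 ≡ 2302^2 = 5299204 ≡ 2445 (mod 8669)
3040^2048 ≡ 2445^2 = 5978025 ≡ 5084 (mod 8669)
3040^4078 = 3040^2048 * 3040^1024 * 3040^512 * 3040^256 * 3040^128 * 3040^64 * 3040^32 * 3040^8 * 3040^4 * 3040^2 ≡ 5084 * 2445 * 2302 * 1608 * 8166 * 3127 * 2206 * 5116 * 8198 * 446 (mod 8669).
Accumulate the product:
5084 * 2445 = 12430380 ≡ 7703
7703 * 2302 = 17732306 ≡ 4201
4201 * 1608 = 6755208 ≡ 2057
2057 * 8166 = 16797462 ≡ 5609
5609 * 3127 = 17539343 ≡ 1956
1956 * 2206 = 4314936 ≡ 6443
6443 * 5116 = 32962388 ≡ 2850
2850 * 8198 = 23364300 ≡ 1345
1345 * 446 = 599870 ≡ 1709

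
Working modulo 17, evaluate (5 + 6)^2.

5 + 6 = 11
(11)^2 ≡ 2 (mod 17)

2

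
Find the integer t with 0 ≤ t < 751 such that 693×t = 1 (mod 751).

246

751 = 1·693 + 58
693 = 11·58 + 55
58 = 1·55 + 3
55 = 18·3 + 1
3 = 3·1 + 0
gcd(693, 751) = 1, so the inverse exists.
Back-substitute for 1:
1 = 1·55 − 18·3
  = −18·58 + 19·55
  = 19·693 − 227·58
  = −227·751 + 246·693
So 693⁻¹ ≡ 246 (mod 751).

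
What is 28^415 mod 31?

25

415 in binary is 110011111, i.e. 415 = 256 + 128 + 16 + 8 + 4 + 2 + 1.
28^1 ≡ 28 (mod 31)
28^2 ≡ 28^2 = 784 ≡ 9 (mod 31)
28^4 ≡ 9^2 = 81 ≡ 19 (mod 31)
28^8 ≡ 19^2 = 361 ≡ 20 (mod 31)
28^16 ≡ 20^2 = 400 ≡ 28 (mod 31)
28^32 ≡ 28^2 = 784 ≡ 9 (mod 31)
28^64 ≡ 9^2 = 81 ≡ 19 (mod 31)
28^128 ≡ 19^2 = 361 ≡ 20 (mod 31)
28^256 ≡ 20^2 = 400 ≡ 28 (mod 31)
28^415 = 28^256 * 28^128 * 28^16 * 28^8 * 28^4 * 28^2 * 28^1 ≡ 28 * 20 * 28 * 20 * 19 * 9 * 28 (mod 31).
Accumulate the product:
28 * 20 = 560 ≡ 2
2 * 28 = 56 ≡ 25
25 * 20 = 500 ≡ 4
4 * 19 = 76 ≡ 14
14 * 9 = 126 ≡ 2
2 * 28 = 56 ≡ 25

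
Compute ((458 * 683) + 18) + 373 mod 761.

434

458 * 683 = 312814 ≡ 43 (mod 761)
43 + 18 = 61
61 + 373 = 434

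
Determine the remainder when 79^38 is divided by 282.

Using repeated squaring:
79^1 ≡ 79 (mod 282)
79^2 ≡ 79^2 = 6241 ≡ 37 (mod 282)
79^4 ≡ 37^2 = 1369 ≡ 241 (mod 282)
79^8 ≡ 241^2 = 58081 ≡ 271 (mod 282)
79^16 ≡ 271^2 = 73441 ≡ 121 (mod 282)
79^32 ≡ 121^2 = 14641 ≡ 259 (mod 282)
79^38 = 79^32 · 79^4 · 79^2 ≡ 259 · 241 · 37 (mod 282).
Accumulate the product:
259 · 241 = 62419 ≡ 97
97 · 37 = 3589 ≡ 205

205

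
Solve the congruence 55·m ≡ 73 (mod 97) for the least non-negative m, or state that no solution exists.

gcd(55, 97) = 1, so a unique solution mod 97 exists.
55⁻¹ ≡ 30 (mod 97).
m ≡ 30·73 ≡ 56 (mod 97).

56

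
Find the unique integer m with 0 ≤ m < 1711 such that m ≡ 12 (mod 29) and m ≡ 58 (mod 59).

766

29⁻¹ mod 59: 29·57 ≡ 1 (mod 59), so 29⁻¹ ≡ 57.
m = 12 + 29·((58 − 12)·57 mod 59) = 12 + 29·26 = 766.
Check: 766 mod 29 = 12, 766 mod 59 = 58. ✓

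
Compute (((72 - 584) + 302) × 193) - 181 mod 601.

72 - 584 = -512 ≡ 89 (mod 601)
89 + 302 = 391
391 × 193 = 75463 ≡ 338 (mod 601)
338 - 181 = 157

157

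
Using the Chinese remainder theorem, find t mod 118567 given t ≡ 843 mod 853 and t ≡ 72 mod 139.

853⁻¹ mod 139: 853·22 ≡ 1 (mod 139), so 853⁻¹ ≡ 22.
t = 843 + 853·((72 − 843)·22 mod 139) = 843 + 853·135 = 115998.

115998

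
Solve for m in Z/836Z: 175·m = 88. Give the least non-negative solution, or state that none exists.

440

gcd(175, 836) = 1, so a unique solution mod 836 exists.
175⁻¹ ≡ 43 (mod 836).
m ≡ 43·88 ≡ 440 (mod 836).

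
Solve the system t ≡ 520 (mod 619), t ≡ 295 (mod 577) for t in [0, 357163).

619⁻¹ mod 577: 619×316 ≡ 1 (mod 577), so 619⁻¹ ≡ 316.
t = 520 + 619×((295 − 520)×316 mod 577) = 520 + 619×448 = 277832.

277832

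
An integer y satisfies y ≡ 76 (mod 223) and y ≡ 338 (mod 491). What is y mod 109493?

7212

223⁻¹ mod 491: 223×240 ≡ 1 (mod 491), so 223⁻¹ ≡ 240.
y = 76 + 223×((338 − 76)×240 mod 491) = 76 + 223×32 = 7212.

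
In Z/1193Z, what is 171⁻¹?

300

1193 = 6×171 + 167
171 = 1×167 + 4
167 = 41×4 + 3
4 = 1×3 + 1
3 = 3×1 + 0
gcd(171, 1193) = 1, so the inverse exists.
Bézout: 1 = −43×1193 + 300×171.
So 171⁻¹ ≡ 300 (mod 1193).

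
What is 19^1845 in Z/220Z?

219

1845 in binary is 11100110101, i.e. 1845 = 1024 + 512 + 256 + 32 + 16 + 4 + 1.
19^1 ≡ 19 (mod 220)
19^2 ≡ 19^2 = 361 ≡ 141 (mod 220)
19^4 ≡ 141^2 = 19881 ≡ 81 (mod 220)
19^8 ≡ 81^2 = 6561 ≡ 181 (mod 220)
19^16 ≡ 181^2 = 32761 ≡ 201 (mod 220)
19^32 ≡ 201^2 = 40401 ≡ 141 (mod 220)
19^64 ≡ 141^2 = 19881 ≡ 81 (mod 220)
19^128 ≡ 81^2 = 6561 ≡ 181 (mod 220)
19^256 ≡ 181^2 = 32761 ≡ 201 (mod 220)
19^512 ≡ 201^2 = 40401 ≡ 141 (mod 220)
19^1024 ≡ 141^2 = 19881 ≡ 81 (mod 220)
19^1845 = 19^1024 * 19^512 * 19^256 * 19^32 * 19^16 * 19^4 * 19^1 ≡ 81 * 141 * 201 * 141 * 201 * 81 * 19 (mod 220).
Accumulate the product:
81 * 141 = 11421 ≡ 201
201 * 201 = 40401 ≡ 141
141 * 141 = 19881 ≡ 81
81 * 201 = 16281 ≡ 1
1 * 81 = 81
81 * 19 = 1539 ≡ 219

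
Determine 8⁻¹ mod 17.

Run the extended Euclidean algorithm:
17 = 2·8 + 1
8 = 8·1 + 0
gcd(8, 17) = 1, so the inverse exists.
Bézout: 1 = 1·17 − 2·8.
So 8⁻¹ ≡ −2 ≡ 15 (mod 17).

15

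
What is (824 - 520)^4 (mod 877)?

813

824 - 520 = 304
(304)^4 ≡ 813 (mod 877)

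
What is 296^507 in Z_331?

177

Compute successive squares:
296^1 ≡ 296 (mod 331)
296^2 ≡ 296^2 = 87616 ≡ 232 (mod 331)
296^4 ≡ 232^2 = 53824 ≡ 202 (mod 331)
296^8 ≡ 202^2 = 40804 ≡ 91 (mod 331)
296^16 ≡ 91^2 = 8281 ≡ 6 (mod 331)
296^32 ≡ 6^2 = 36 (mod 331)
296^64 ≡ 36^2 = 1296 ≡ 303 (mod 331)
296^128 ≡ 303^2 = 91809 ≡ 122 (mod 331)
296^256 ≡ 122^2 = 14884 ≡ 320 (mod 331)
296^507 = 296^256 * 296^128 * 296^64 * 296^32 * 296^16 * 296^8 * 296^2 * 296^1 ≡ 320 * 122 * 303 * 36 * 6 * 91 * 232 * 296 (mod 331).
Accumulate the product:
320 * 122 = 39040 ≡ 313
313 * 303 = 94839 ≡ 173
173 * 36 = 6228 ≡ 270
270 * 6 = 1620 ≡ 296
296 * 91 = 26936 ≡ 125
125 * 232 = 29000 ≡ 203
203 * 296 = 60088 ≡ 177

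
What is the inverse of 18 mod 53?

53 = 2*18 + 17
18 = 1*17 + 1
17 = 17*1 + 0
gcd(18, 53) = 1, so the inverse exists.
Back-substitute for 1:
1 = 1*18 − 1*17
  = −1*53 + 3*18
So 18⁻¹ ≡ 3 (mod 53).

3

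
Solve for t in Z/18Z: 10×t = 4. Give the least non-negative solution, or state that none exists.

4

gcd(10, 18) = 2, and 2 | 4, so solutions exist.
Divide through by 2: 5×t = 2 (mod 9).
5⁻¹ ≡ 2 (mod 9).
t ≡ 2×2 ≡ 4 (mod 9).
The smallest non-negative solution is t = 4.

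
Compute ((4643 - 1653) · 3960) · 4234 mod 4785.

4643 - 1653 = 2990
2990 · 3960 = 11840400 ≡ 2310 (mod 4785)
2310 · 4234 = 9780540 ≡ 0 (mod 4785)

0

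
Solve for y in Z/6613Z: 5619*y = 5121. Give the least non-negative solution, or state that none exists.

gcd(5619, 6613) = 1, so a unique solution mod 6613 exists.
5619⁻¹ ≡ 4677 (mod 6613).
y ≡ 4677*5121 ≡ 5244 (mod 6613).

5244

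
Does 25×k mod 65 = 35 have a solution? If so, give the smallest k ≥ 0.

4

gcd(25, 65) = 5, and 5 | 35, so solutions exist.
Divide through by 5: 5×k ≡ 7 mod 13.
5⁻¹ ≡ 8 (mod 13).
k ≡ 8×7 ≡ 4 (mod 13).
The smallest non-negative solution is k = 4.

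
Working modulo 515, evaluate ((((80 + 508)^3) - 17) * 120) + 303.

80 + 508 = 588 ≡ 73 (mod 515)
(73)^3 ≡ 192 (mod 515)
192 - 17 = 175
175 * 120 = 21000 ≡ 400 (mod 515)
400 + 303 = 703 ≡ 188 (mod 515)

188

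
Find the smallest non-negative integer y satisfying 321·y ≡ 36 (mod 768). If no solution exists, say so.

gcd(321, 768) = 3, and 3 | 36, so solutions exist.
Divide through by 3: 107·y ≡ 12 (mod 256).
107⁻¹ ≡ 67 (mod 256).
y ≡ 67·12 ≡ 36 (mod 256).
The smallest non-negative solution is y = 36.

36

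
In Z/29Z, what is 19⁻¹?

Apply the Euclidean algorithm and back-substitute:
29 = 1·19 + 10
19 = 1·10 + 9
10 = 1·9 + 1
9 = 9·1 + 0
gcd(19, 29) = 1, so the inverse exists.
Back-substitute for 1:
1 = 1·10 − 1·9
  = −1·19 + 2·10
  = 2·29 − 3·19
So 19⁻¹ ≡ −3 ≡ 26 (mod 29).

26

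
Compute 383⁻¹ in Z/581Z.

402

Run the extended Euclidean algorithm:
581 = 1·383 + 198
383 = 1·198 + 185
198 = 1·185 + 13
185 = 14·13 + 3
13 = 4·3 + 1
3 = 3·1 + 0
gcd(383, 581) = 1, so the inverse exists.
Back-substitute for 1:
1 = 1·13 − 4·3
  = −4·185 + 57·13
  = 57·198 − 61·185
  = −61·383 + 118·198
  = 118·581 − 179·383
So 383⁻¹ ≡ −179 ≡ 402 (mod 581).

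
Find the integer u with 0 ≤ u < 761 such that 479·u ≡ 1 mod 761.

564

761 = 1×479 + 282
479 = 1×282 + 197
282 = 1×197 + 85
197 = 2×85 + 27
85 = 3×27 + 4
27 = 6×4 + 3
4 = 1×3 + 1
3 = 3×1 + 0
gcd(479, 761) = 1, so the inverse exists.
Bézout: 1 = 124×761 − 197×479.
So 479⁻¹ ≡ −197 ≡ 564 (mod 761).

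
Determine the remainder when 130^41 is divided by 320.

0

41 in binary is 101001, i.e. 41 = 32 + 8 + 1.
130^1 ≡ 130 (mod 320)
130^2 ≡ 130^2 = 16900 ≡ 260 (mod 320)
130^4 ≡ 260^2 = 67600 ≡ 80 (mod 320)
130^8 ≡ 80^2 = 6400 ≡ 0 (mod 320)
130^16 ≡ 0^2 = 0 (mod 320)
130^32 ≡ 0^2 = 0 (mod 320)
130^41 = 130^32 × 130^8 × 130^1 ≡ 0 × 0 × 130 (mod 320).
Accumulate the product:
0 × 0 = 0
0 × 130 = 0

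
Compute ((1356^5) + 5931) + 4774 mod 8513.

8471

(1356)^5 ≡ 6279 (mod 8513)
6279 + 5931 = 12210 ≡ 3697 (mod 8513)
3697 + 4774 = 8471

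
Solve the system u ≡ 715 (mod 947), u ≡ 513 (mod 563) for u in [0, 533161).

947⁻¹ mod 563: 947×195 ≡ 1 (mod 563), so 947⁻¹ ≡ 195.
u = 715 + 947×((513 − 715)×195 mod 563) = 715 + 947×20 = 19655.
Check: 19655 mod 947 = 715, 19655 mod 563 = 513. ✓

19655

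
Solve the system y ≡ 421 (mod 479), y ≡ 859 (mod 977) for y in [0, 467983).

479⁻¹ mod 977: 479×257 ≡ 1 (mod 977), so 479⁻¹ ≡ 257.
y = 421 + 479×((859 − 421)×257 mod 977) = 421 + 479×211 = 101490.
Check: 101490 mod 479 = 421, 101490 mod 977 = 859. ✓

101490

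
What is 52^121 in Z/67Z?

Using repeated squaring:
52^1 ≡ 52 (mod 67)
52^2 ≡ 52^2 = 2704 ≡ 24 (mod 67)
52^4 ≡ 24^2 = 576 ≡ 40 (mod 67)
52^8 ≡ 40^2 = 1600 ≡ 59 (mod 67)
52^16 ≡ 59^2 = 3481 ≡ 64 (mod 67)
52^32 ≡ 64^2 = 4096 ≡ 9 (mod 67)
52^64 ≡ 9^2 = 81 ≡ 14 (mod 67)
52^121 = 52^64 × 52^32 × 52^16 × 52^8 × 52^1 ≡ 14 × 9 × 64 × 59 × 52 (mod 67).
Accumulate the product:
14 × 9 = 126 ≡ 59
59 × 64 = 3776 ≡ 24
24 × 59 = 1416 ≡ 9
9 × 52 = 468 ≡ 66

66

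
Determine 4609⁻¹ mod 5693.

5693 = 1*4609 + 1084
4609 = 4*1084 + 273
1084 = 3*273 + 265
273 = 1*265 + 8
265 = 33*8 + 1
8 = 8*1 + 0
gcd(4609, 5693) = 1, so the inverse exists.
Bézout: 1 = 574*5693 − 709*4609.
So 4609⁻¹ ≡ −709 ≡ 4984 (mod 5693).

4984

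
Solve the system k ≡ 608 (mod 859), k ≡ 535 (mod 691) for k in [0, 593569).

576138

859⁻¹ mod 691: 859·218 ≡ 1 (mod 691), so 859⁻¹ ≡ 218.
k = 608 + 859·((535 − 608)·218 mod 691) = 608 + 859·670 = 576138.
Check: 576138 mod 859 = 608, 576138 mod 691 = 535. ✓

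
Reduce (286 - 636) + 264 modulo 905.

819

286 - 636 = -350 ≡ 555 (mod 905)
555 + 264 = 819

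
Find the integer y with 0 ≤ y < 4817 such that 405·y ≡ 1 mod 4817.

By the extended Euclidean algorithm:
4817 = 11×405 + 362
405 = 1×362 + 43
362 = 8×43 + 18
43 = 2×18 + 7
18 = 2×7 + 4
7 = 1×4 + 3
4 = 1×3 + 1
3 = 3×1 + 0
gcd(405, 4817) = 1, so the inverse exists.
Back-substitute for 1:
1 = 1×4 − 1×3
  = −1×7 + 2×4
  = 2×18 − 5×7
  = −5×43 + 12×18
  = 12×362 − 101×43
  = −101×405 + 113×362
  = 113×4817 − 1344×405
So 405⁻¹ ≡ −1344 ≡ 3473 (mod 4817).

3473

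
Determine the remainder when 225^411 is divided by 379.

23

225^1 ≡ 225 (mod 379)
225^2 ≡ 225^2 = 50625 ≡ 218 (mod 379)
225^4 ≡ 218^2 = 47524 ≡ 149 (mod 379)
225^8 ≡ 149^2 = 22201 ≡ 219 (mod 379)
225^16 ≡ 219^2 = 47961 ≡ 207 (mod 379)
225^32 ≡ 207^2 = 42849 ≡ 22 (mod 379)
225^64 ≡ 22^2 = 484 ≡ 105 (mod 379)
225^128 ≡ 105^2 = 11025 ≡ 34 (mod 379)
225^256 ≡ 34^2 = 1156 ≡ 19 (mod 379)
225^411 = 225^256 · 225^128 · 225^16 · 225^8 · 225^2 · 225^1 ≡ 19 · 34 · 207 · 219 · 218 · 225 (mod 379).
Accumulate the product:
19 · 34 = 646 ≡ 267
267 · 207 = 55269 ≡ 314
314 · 219 = 68766 ≡ 167
167 · 218 = 36406 ≡ 22
22 · 225 = 4950 ≡ 23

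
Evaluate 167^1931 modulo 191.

187

167^1 ≡ 167 (mod 191)
167^2 ≡ 167^2 = 27889 ≡ 3 (mod 191)
167^4 ≡ 3^2 = 9 (mod 191)
167^8 ≡ 9^2 = 81 (mod 191)
167^16 ≡ 81^2 = 6561 ≡ 67 (mod 191)
167^32 ≡ 67^2 = 4489 ≡ 96 (mod 191)
167^64 ≡ 96^2 = 9216 ≡ 48 (mod 191)
167^128 ≡ 48^2 = 2304 ≡ 12 (mod 191)
167^256 ≡ 12^2 = 144 (mod 191)
167^512 ≡ 144^2 = 20736 ≡ 108 (mod 191)
167^1024 ≡ 108^2 = 11664 ≡ 13 (mod 191)
167^1931 = 167^1024 · 167^512 · 167^256 · 167^128 · 167^8 · 167^2 · 167^1 ≡ 13 · 108 · 144 · 12 · 81 · 3 · 167 (mod 191).
Accumulate the product:
13 · 108 = 1404 ≡ 67
67 · 144 = 9648 ≡ 98
98 · 12 = 1176 ≡ 30
30 · 81 = 2430 ≡ 138
138 · 3 = 414 ≡ 32
32 · 167 = 5344 ≡ 187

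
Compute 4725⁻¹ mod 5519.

Run the extended Euclidean algorithm:
5519 = 1×4725 + 794
4725 = 5×794 + 755
794 = 1×755 + 39
755 = 19×39 + 14
39 = 2×14 + 11
14 = 1×11 + 3
11 = 3×3 + 2
3 = 1×2 + 1
2 = 2×1 + 0
gcd(4725, 5519) = 1, so the inverse exists.
Back-substitute for 1:
1 = 1×3 − 1×2
  = −1×11 + 4×3
  = 4×14 − 5×11
  = −5×39 + 14×14
  = 14×755 − 271×39
  = −271×794 + 285×755
  = 285×4725 − 1696×794
  = −1696×5519 + 1981×4725
So 4725⁻¹ ≡ 1981 (mod 5519).

1981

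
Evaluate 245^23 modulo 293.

23 in binary is 10111, i.e. 23 = 16 + 4 + 2 + 1.
245^1 ≡ 245 (mod 293)
245^2 ≡ 245^2 = 60025 ≡ 253 (mod 293)
245^4 ≡ 253^2 = 64009 ≡ 135 (mod 293)
245^8 ≡ 135^2 = 18225 ≡ 59 (mod 293)
245^16 ≡ 59^2 = 3481 ≡ 258 (mod 293)
245^23 = 245^16 × 245^4 × 245^2 × 245^1 ≡ 258 × 135 × 253 × 245 (mod 293).
Accumulate the product:
258 × 135 = 34830 ≡ 256
256 × 253 = 64768 ≡ 15
15 × 245 = 3675 ≡ 159

159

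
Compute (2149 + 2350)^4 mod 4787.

3068

2149 + 2350 = 4499
(4499)^4 ≡ 3068 (mod 4787)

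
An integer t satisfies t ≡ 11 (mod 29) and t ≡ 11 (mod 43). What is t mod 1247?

11

29⁻¹ mod 43: 29·3 ≡ 1 (mod 43), so 29⁻¹ ≡ 3.
t = 11 + 29·((11 − 11)·3 mod 43) = 11 + 29·0 = 11.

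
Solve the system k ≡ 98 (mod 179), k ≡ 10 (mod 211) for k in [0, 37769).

28917

179⁻¹ mod 211: 179·178 ≡ 1 (mod 211), so 179⁻¹ ≡ 178.
k = 98 + 179·((10 − 98)·178 mod 211) = 98 + 179·161 = 28917.
Check: 28917 mod 179 = 98, 28917 mod 211 = 10. ✓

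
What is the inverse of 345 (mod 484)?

289

Apply the Euclidean algorithm and back-substitute:
484 = 1*345 + 139
345 = 2*139 + 67
139 = 2*67 + 5
67 = 13*5 + 2
5 = 2*2 + 1
2 = 2*1 + 0
gcd(345, 484) = 1, so the inverse exists.
Back-substitute for 1:
1 = 1*5 − 2*2
  = −2*67 + 27*5
  = 27*139 − 56*67
  = −56*345 + 139*139
  = 139*484 − 195*345
So 345⁻¹ ≡ −195 ≡ 289 (mod 484).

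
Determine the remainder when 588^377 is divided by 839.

By square-and-multiply:
377 in binary is 101111001, i.e. 377 = 256 + 64 + 32 + 16 + 8 + 1.
588^1 ≡ 588 (mod 839)
588^2 ≡ 588^2 = 345744 ≡ 76 (mod 839)
588^4 ≡ 76^2 = 5776 ≡ 742 (mod 839)
588^8 ≡ 742^2 = 550564 ≡ 180 (mod 839)
588^16 ≡ 180^2 = 32400 ≡ 518 (mod 839)
588^32 ≡ 518^2 = 268324 ≡ 683 (mod 839)
588^64 ≡ 683^2 = 466489 ≡ 5 (mod 839)
588^128 ≡ 5^2 = 25 (mod 839)
588^256 ≡ 25^2 = 625 (mod 839)
588^377 = 588^256 × 588^64 × 588^32 × 588^16 × 588^8 × 588^1 ≡ 625 × 5 × 683 × 518 × 180 × 588 (mod 839).
Accumulate the product:
625 × 5 = 3125 ≡ 608
608 × 683 = 415264 ≡ 798
798 × 518 = 413364 ≡ 576
576 × 180 = 103680 ≡ 483
483 × 588 = 284004 ≡ 422

422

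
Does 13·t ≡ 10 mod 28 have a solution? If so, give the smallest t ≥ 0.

18

gcd(13, 28) = 1, so a unique solution mod 28 exists.
13⁻¹ ≡ 13 (mod 28).
t ≡ 13·10 ≡ 18 (mod 28).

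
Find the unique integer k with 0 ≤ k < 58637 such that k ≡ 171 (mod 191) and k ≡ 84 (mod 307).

191⁻¹ mod 307: 191*262 ≡ 1 (mod 307), so 191⁻¹ ≡ 262.
k = 171 + 191*((84 − 171)*262 mod 307) = 171 + 191*231 = 44292.

44292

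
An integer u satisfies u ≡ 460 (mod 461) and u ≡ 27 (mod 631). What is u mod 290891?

461⁻¹ mod 631: 461*412 ≡ 1 (mod 631), so 461⁻¹ ≡ 412.
u = 460 + 461*((27 − 460)*412 mod 631) = 460 + 461*177 = 82057.
Check: 82057 mod 461 = 460, 82057 mod 631 = 27. ✓

82057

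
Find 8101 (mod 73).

71

8101 = 110*73 + 71, so 8101 ≡ 71 (mod 73).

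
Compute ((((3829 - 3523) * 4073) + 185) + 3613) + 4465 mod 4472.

3829 - 3523 = 306
306 * 4073 = 1246338 ≡ 3122 (mod 4472)
3122 + 185 = 3307
3307 + 3613 = 6920 ≡ 2448 (mod 4472)
2448 + 4465 = 6913 ≡ 2441 (mod 4472)

2441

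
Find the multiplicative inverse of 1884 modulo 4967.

Run the extended Euclidean algorithm:
4967 = 2·1884 + 1199
1884 = 1·1199 + 685
1199 = 1·685 + 514
685 = 1·514 + 171
514 = 3·171 + 1
171 = 171·1 + 0
gcd(1884, 4967) = 1, so the inverse exists.
Back-substitute for 1:
1 = 1·514 − 3·171
  = −3·685 + 4·514
  = 4·1199 − 7·685
  = −7·1884 + 11·1199
  = 11·4967 − 29·1884
So 1884⁻¹ ≡ −29 ≡ 4938 (mod 4967).

4938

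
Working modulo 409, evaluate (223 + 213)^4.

150

223 + 213 = 436 ≡ 27 (mod 409)
(27)^4 ≡ 150 (mod 409)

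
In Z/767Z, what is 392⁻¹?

Run the extended Euclidean algorithm:
767 = 1×392 + 375
392 = 1×375 + 17
375 = 22×17 + 1
17 = 17×1 + 0
gcd(392, 767) = 1, so the inverse exists.
Back-substitute for 1:
1 = 1×375 − 22×17
  = −22×392 + 23×375
  = 23×767 − 45×392
So 392⁻¹ ≡ −45 ≡ 722 (mod 767).

722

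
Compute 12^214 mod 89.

By square-and-multiply:
214 in binary is 11010110, i.e. 214 = 128 + 64 + 16 + 4 + 2.
12^1 ≡ 12 (mod 89)
12^2 ≡ 12^2 = 144 ≡ 55 (mod 89)
12^4 ≡ 55^2 = 3025 ≡ 88 (mod 89)
12^8 ≡ 88^2 = 7744 ≡ 1 (mod 89)
12^16 ≡ 1^2 = 1 (mod 89)
12^32 ≡ 1^2 = 1 (mod 89)
12^64 ≡ 1^2 = 1 (mod 89)
12^128 ≡ 1^2 = 1 (mod 89)
12^214 = 12^128 × 12^64 × 12^16 × 12^4 × 12^2 ≡ 1 × 1 × 1 × 88 × 55 (mod 89).
Accumulate the product:
1 × 1 = 1
1 × 1 = 1
1 × 88 = 88
88 × 55 = 4840 ≡ 34

34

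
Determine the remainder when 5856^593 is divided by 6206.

By square-and-multiply:
5856^1 ≡ 5856 (mod 6206)
5856^2 ≡ 5856^2 = 34292736 ≡ 4586 (mod 6206)
5856^4 ≡ 4586^2 = 21031396 ≡ 5468 (mod 6206)
5856^8 ≡ 5468^2 = 29899024 ≡ 4722 (mod 6206)
5856^16 ≡ 4722^2 = 22297284 ≡ 5332 (mod 6206)
5856^32 ≡ 5332^2 = 28430224 ≡ 538 (mod 6206)
5856^64 ≡ 538^2 = 289444 ≡ 3968 (mod 6206)
5856^128 ≡ 3968^2 = 15745024 ≡ 402 (mod 6206)
5856^256 ≡ 402^2 = 161604 ≡ 248 (mod 6206)
5856^512 ≡ 248^2 = 61504 ≡ 5650 (mod 6206)
5856^593 = 5856^512 × 5856^64 × 5856^16 × 5856^1 ≡ 5650 × 3968 × 5332 × 5856 (mod 6206).
Accumulate the product:
5650 × 3968 = 22419200 ≡ 3128
3128 × 5332 = 16678496 ≡ 2974
2974 × 5856 = 17415744 ≡ 1708

1708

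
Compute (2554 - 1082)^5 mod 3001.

2554 - 1082 = 1472
(1472)^5 ≡ 1483 (mod 3001)

1483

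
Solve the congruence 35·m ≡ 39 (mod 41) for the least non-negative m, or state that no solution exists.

gcd(35, 41) = 1, so a unique solution mod 41 exists.
35⁻¹ ≡ 34 (mod 41).
m ≡ 34·39 ≡ 14 (mod 41).

14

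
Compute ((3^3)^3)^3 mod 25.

12

(3)^3 ≡ 2 (mod 25)
(2)^3 ≡ 8 (mod 25)
(8)^3 ≡ 12 (mod 25)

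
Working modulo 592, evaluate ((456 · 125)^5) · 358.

456 · 125 = 57000 ≡ 168 (mod 592)
(168)^5 ≡ 240 (mod 592)
240 · 358 = 85920 ≡ 80 (mod 592)

80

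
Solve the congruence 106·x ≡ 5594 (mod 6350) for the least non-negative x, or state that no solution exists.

gcd(106, 6350) = 2, and 2 | 5594, so solutions exist.
Divide through by 2: 53·x ≡ 2797 (mod 3175).
53⁻¹ ≡ 1917 (mod 3175).
x ≡ 1917·2797 ≡ 2449 (mod 3175).
The smallest non-negative solution is x = 2449.

2449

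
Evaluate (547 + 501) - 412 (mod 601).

35

547 + 501 = 1048 ≡ 447 (mod 601)
447 - 412 = 35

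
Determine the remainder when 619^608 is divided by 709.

Using repeated squaring:
608 in binary is 1001100000, i.e. 608 = 512 + 64 + 32.
619^1 ≡ 619 (mod 709)
619^2 ≡ 619^2 = 383161 ≡ 301 (mod 709)
619^4 ≡ 301^2 = 90601 ≡ 558 (mod 709)
619^8 ≡ 558^2 = 311364 ≡ 113 (mod 709)
619^16 ≡ 113^2 = 12769 ≡ 7 (mod 709)
619^32 ≡ 7^2 = 49 (mod 709)
619^64 ≡ 49^2 = 2401 ≡ 274 (mod 709)
619^128 ≡ 274^2 = 75076 ≡ 631 (mod 709)
619^256 ≡ 631^2 = 398161 ≡ 412 (mod 709)
619^512 ≡ 412^2 = 169744 ≡ 293 (mod 709)
619^608 = 619^512 * 619^64 * 619^32 ≡ 293 * 274 * 49 (mod 709).
Accumulate the product:
293 * 274 = 80282 ≡ 165
165 * 49 = 8085 ≡ 286

286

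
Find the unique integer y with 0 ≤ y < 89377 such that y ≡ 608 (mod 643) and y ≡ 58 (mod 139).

31472

643⁻¹ mod 139: 643·8 ≡ 1 (mod 139), so 643⁻¹ ≡ 8.
y = 608 + 643·((58 − 608)·8 mod 139) = 608 + 643·48 = 31472.
Check: 31472 mod 643 = 608, 31472 mod 139 = 58. ✓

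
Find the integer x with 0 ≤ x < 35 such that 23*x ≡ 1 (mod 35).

Run the extended Euclidean algorithm:
35 = 1*23 + 12
23 = 1*12 + 11
12 = 1*11 + 1
11 = 11*1 + 0
gcd(23, 35) = 1, so the inverse exists.
Back-substitute for 1:
1 = 1*12 − 1*11
  = −1*23 + 2*12
  = 2*35 − 3*23
So 23⁻¹ ≡ −3 ≡ 32 (mod 35).

32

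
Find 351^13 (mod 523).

184

Using repeated squaring:
13 in binary is 1101, i.e. 13 = 8 + 4 + 1.
351^1 ≡ 351 (mod 523)
351^2 ≡ 351^2 = 123201 ≡ 296 (mod 523)
351^4 ≡ 296^2 = 87616 ≡ 275 (mod 523)
351^8 ≡ 275^2 = 75625 ≡ 313 (mod 523)
351^13 = 351^8 * 351^4 * 351^1 ≡ 313 * 275 * 351 (mod 523).
Accumulate the product:
313 * 275 = 86075 ≡ 303
303 * 351 = 106353 ≡ 184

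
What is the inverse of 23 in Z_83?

65

83 = 3×23 + 14
23 = 1×14 + 9
14 = 1×9 + 5
9 = 1×5 + 4
5 = 1×4 + 1
4 = 4×1 + 0
gcd(23, 83) = 1, so the inverse exists.
Bézout: 1 = 5×83 − 18×23.
So 23⁻¹ ≡ −18 ≡ 65 (mod 83).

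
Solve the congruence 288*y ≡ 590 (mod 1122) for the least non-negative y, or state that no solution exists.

gcd(288, 1122) = 6, and 6 does not divide 590.
So the congruence has no solution.

no solution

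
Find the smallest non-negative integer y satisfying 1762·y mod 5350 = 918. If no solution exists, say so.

gcd(1762, 5350) = 2, and 2 | 918, so solutions exist.
Divide through by 2: 881·y ≡ 459 mod 2675.
881⁻¹ ≡ 1421 (mod 2675).
y ≡ 1421·459 ≡ 2214 (mod 2675).
The smallest non-negative solution is y = 2214.

2214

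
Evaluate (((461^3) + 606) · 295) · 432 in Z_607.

226

(461)^3 ≡ 560 (mod 607)
560 + 606 = 1166 ≡ 559 (mod 607)
559 · 295 = 164905 ≡ 408 (mod 607)
408 · 432 = 176256 ≡ 226 (mod 607)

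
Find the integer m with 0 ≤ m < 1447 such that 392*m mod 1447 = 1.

Apply the Euclidean algorithm and back-substitute:
1447 = 3*392 + 271
392 = 1*271 + 121
271 = 2*121 + 29
121 = 4*29 + 5
29 = 5*5 + 4
5 = 1*4 + 1
4 = 4*1 + 0
gcd(392, 1447) = 1, so the inverse exists.
Bézout: 1 = −81*1447 + 299*392.
So 392⁻¹ ≡ 299 (mod 1447).

299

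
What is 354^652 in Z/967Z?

Using repeated squaring:
652 in binary is 1010001100, i.e. 652 = 512 + 128 + 8 + 4.
354^1 ≡ 354 (mod 967)
354^2 ≡ 354^2 = 125316 ≡ 573 (mod 967)
354^4 ≡ 573^2 = 328329 ≡ 516 (mod 967)
354^8 ≡ 516^2 = 266256 ≡ 331 (mod 967)
354^16 ≡ 331^2 = 109561 ≡ 290 (mod 967)
354^32 ≡ 290^2 = 84100 ≡ 938 (mod 967)
354^64 ≡ 938^2 = 879844 ≡ 841 (mod 967)
354^128 ≡ 841^2 = 707281 ≡ 404 (mod 967)
354^256 ≡ 404^2 = 163216 ≡ 760 (mod 967)
354^512 ≡ 760^2 = 577600 ≡ 301 (mod 967)
354^652 = 354^512 × 354^128 × 354^8 × 354^4 ≡ 301 × 404 × 331 × 516 (mod 967).
Accumulate the product:
301 × 404 = 121604 ≡ 729
729 × 331 = 241299 ≡ 516
516 × 516 = 266256 ≡ 331

331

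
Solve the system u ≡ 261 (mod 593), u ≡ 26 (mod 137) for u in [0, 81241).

6191

593⁻¹ mod 137: 593×67 ≡ 1 (mod 137), so 593⁻¹ ≡ 67.
u = 261 + 593×((26 − 261)×67 mod 137) = 261 + 593×10 = 6191.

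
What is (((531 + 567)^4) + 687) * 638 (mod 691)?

137

531 + 567 = 1098 ≡ 407 (mod 691)
(407)^4 ≡ 549 (mod 691)
549 + 687 = 1236 ≡ 545 (mod 691)
545 * 638 = 347710 ≡ 137 (mod 691)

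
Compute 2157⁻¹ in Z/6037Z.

6037 = 2×2157 + 1723
2157 = 1×1723 + 434
1723 = 3×434 + 421
434 = 1×421 + 13
421 = 32×13 + 5
13 = 2×5 + 3
5 = 1×3 + 2
3 = 1×2 + 1
2 = 2×1 + 0
gcd(2157, 6037) = 1, so the inverse exists.
Bézout: 1 = −830×6037 + 2323×2157.
So 2157⁻¹ ≡ 2323 (mod 6037).

2323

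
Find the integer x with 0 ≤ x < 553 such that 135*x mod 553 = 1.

340

By the extended Euclidean algorithm:
553 = 4·135 + 13
135 = 10·13 + 5
13 = 2·5 + 3
5 = 1·3 + 2
3 = 1·2 + 1
2 = 2·1 + 0
gcd(135, 553) = 1, so the inverse exists.
Bézout: 1 = 52·553 − 213·135.
So 135⁻¹ ≡ −213 ≡ 340 (mod 553).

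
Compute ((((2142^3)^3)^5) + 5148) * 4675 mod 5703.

(2142)^3 ≡ 4260 (mod 5703)
(4260)^3 ≡ 2976 (mod 5703)
(2976)^5 ≡ 3339 (mod 5703)
3339 + 5148 = 8487 ≡ 2784 (mod 5703)
2784 * 4675 = 13015200 ≡ 954 (mod 5703)

954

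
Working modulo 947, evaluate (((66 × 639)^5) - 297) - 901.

66 × 639 = 42174 ≡ 506 (mod 947)
(506)^5 ≡ 494 (mod 947)
494 - 297 = 197
197 - 901 = -704 ≡ 243 (mod 947)

243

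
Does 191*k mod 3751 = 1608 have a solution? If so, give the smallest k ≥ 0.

gcd(191, 3751) = 1, so a unique solution mod 3751 exists.
191⁻¹ ≡ 707 (mod 3751).
k ≡ 707*1608 ≡ 303 (mod 3751).

303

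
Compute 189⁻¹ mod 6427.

6427 = 34·189 + 1
189 = 189·1 + 0
gcd(189, 6427) = 1, so the inverse exists.
Bézout: 1 = 1·6427 − 34·189.
So 189⁻¹ ≡ −34 ≡ 6393 (mod 6427).

6393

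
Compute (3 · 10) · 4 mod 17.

1

3 · 10 = 30 ≡ 13 (mod 17)
13 · 4 = 52 ≡ 1 (mod 17)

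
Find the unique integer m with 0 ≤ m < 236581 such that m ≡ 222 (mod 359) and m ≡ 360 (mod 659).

222443

359⁻¹ mod 659: 359·525 ≡ 1 (mod 659), so 359⁻¹ ≡ 525.
m = 222 + 359·((360 − 222)·525 mod 659) = 222 + 359·619 = 222443.
Check: 222443 mod 359 = 222, 222443 mod 659 = 360. ✓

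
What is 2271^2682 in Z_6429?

4350

Compute successive squares:
2682 in binary is 101001111010, i.e. 2682 = 2048 + 512 + 64 + 32 + 16 + 8 + 2.
2271^1 ≡ 2271 (mod 6429)
2271^2 ≡ 2271^2 = 5157441 ≡ 1383 (mod 6429)
2271^4 ≡ 1383^2 = 1912689 ≡ 3276 (mod 6429)
2271^8 ≡ 3276^2 = 10732176 ≡ 2175 (mod 6429)
2271^16 ≡ 2175^2 = 4730625 ≡ 5310 (mod 6429)
2271^32 ≡ 5310^2 = 28196100 ≡ 4935 (mod 6429)
2271^64 ≡ 4935^2 = 24354225 ≡ 1173 (mod 6429)
2271^128 ≡ 1173^2 = 1375929 ≡ 123 (mod 6429)
2271^256 ≡ 123^2 = 15129 ≡ 2271 (mod 6429)
2271^512 ≡ 2271^2 = 5157441 ≡ 1383 (mod 6429)
2271^1024 ≡ 1383^2 = 1912689 ≡ 3276 (mod 6429)
2271^2048 ≡ 3276^2 = 10732176 ≡ 2175 (mod 6429)
2271^2682 = 2271^2048 · 2271^512 · 2271^64 · 2271^32 · 2271^16 · 2271^8 · 2271^2 ≡ 2175 · 1383 · 1173 · 4935 · 5310 · 2175 · 1383 (mod 6429).
Accumulate the product:
2175 · 1383 = 3008025 ≡ 5682
5682 · 1173 = 6664986 ≡ 4542
4542 · 4935 = 22414770 ≡ 3276
3276 · 5310 = 17395560 ≡ 5115
5115 · 2175 = 11125125 ≡ 2955
2955 · 1383 = 4086765 ≡ 4350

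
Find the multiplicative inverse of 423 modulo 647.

Run the extended Euclidean algorithm:
647 = 1·423 + 224
423 = 1·224 + 199
224 = 1·199 + 25
199 = 7·25 + 24
25 = 1·24 + 1
24 = 24·1 + 0
gcd(423, 647) = 1, so the inverse exists.
Bézout: 1 = 17·647 − 26·423.
So 423⁻¹ ≡ −26 ≡ 621 (mod 647).

621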